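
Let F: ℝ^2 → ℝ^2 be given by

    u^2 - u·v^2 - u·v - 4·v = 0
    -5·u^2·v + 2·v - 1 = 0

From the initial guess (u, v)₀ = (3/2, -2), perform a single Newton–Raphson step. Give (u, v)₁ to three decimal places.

At (3/2, -2): F = (7.250, 17.500).
Jacobian J = [[2·u - v^2 - v, -2·u·v - u - 4], [-10·u·v, -5·u^2 + 2]].
At the point, J = [[1.000, 0.500], [30.000, -9.250]] (det J = -24.250).
Solving J·Δ = −F gives Δ = (-3.126, -8.247).
Then the next iterate is (u, v)₁ = (-1.626, -10.247).

(-1.626, -10.247)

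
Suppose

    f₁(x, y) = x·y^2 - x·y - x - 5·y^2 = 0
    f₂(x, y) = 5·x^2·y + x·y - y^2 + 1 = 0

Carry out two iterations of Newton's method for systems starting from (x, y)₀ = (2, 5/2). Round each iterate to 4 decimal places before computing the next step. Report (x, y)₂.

(1.2833, 0.2056)

At (2, 5/2): F = (-25.7500, 49.7500).
Jacobian J = [[y^2 - y - 1, 2·x·y - x - 10·y], [10·x·y + y, 5·x^2 + x - 2·y]].
At the point, J = [[2.7500, -17.0000], [52.5000, 17.0000]] (det J = 939.2500).
Solving J·Δ = −F gives Δ = (-0.4344, -1.5850).
Then the next iterate is (x, y)₁ = (1.5656, 0.9150).
Round to (1.5656, 0.9150) and repeat: F = (-5.873490, 12.809097), J = [[-1.077775, -7.850552], [15.240240, 11.991117]].
Δ = (-0.2823, -0.7094), so (x, y)₂ = (1.2833, 0.2056).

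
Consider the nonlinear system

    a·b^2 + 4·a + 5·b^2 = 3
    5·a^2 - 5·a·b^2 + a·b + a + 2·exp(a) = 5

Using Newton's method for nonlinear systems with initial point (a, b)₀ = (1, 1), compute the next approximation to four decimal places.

(0.5251, 0.6145)

At (1, 1): F = (7.0000, 2.436564).
Jacobian J = [[b^2 + 4, 2·a·b + 10·b], [10·a - 5·b^2 + b + 2·exp(a) + 1, -10·a·b + a]].
At the point, J = [[5.0000, 12.0000], [12.436564, -9.0000]] (det J = -194.238764).
Solving J·Δ = −F gives Δ = (-0.4749, -0.3855).
Then the next iterate is (a, b)₁ = (0.5251, 0.6145).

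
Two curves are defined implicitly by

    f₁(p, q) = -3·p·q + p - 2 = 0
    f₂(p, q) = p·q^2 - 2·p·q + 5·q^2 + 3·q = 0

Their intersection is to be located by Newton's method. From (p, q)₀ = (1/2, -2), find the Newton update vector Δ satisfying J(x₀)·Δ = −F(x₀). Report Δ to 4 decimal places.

(-0.0234, 0.8906)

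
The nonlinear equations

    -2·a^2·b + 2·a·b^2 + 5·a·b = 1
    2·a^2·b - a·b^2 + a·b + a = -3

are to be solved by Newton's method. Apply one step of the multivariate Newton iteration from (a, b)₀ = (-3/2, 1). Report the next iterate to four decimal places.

(-0.5000, 0.8333)

At (-3/2, 1): F = (-16.0000, 6.0000).
Jacobian J = [[-4·a·b + 2·b^2 + 5·b, -2·a^2 + 4·a·b + 5·a], [4·a·b - b^2 + b + 1, 2·a^2 - 2·a·b + a]].
At the point, J = [[13.0000, -18.0000], [-5.0000, 6.0000]] (det J = -12.0000).
Solving J·Δ = −F gives Δ = (1.0000, -0.1667).
Then the next iterate is (a, b)₁ = (-0.5000, 0.8333).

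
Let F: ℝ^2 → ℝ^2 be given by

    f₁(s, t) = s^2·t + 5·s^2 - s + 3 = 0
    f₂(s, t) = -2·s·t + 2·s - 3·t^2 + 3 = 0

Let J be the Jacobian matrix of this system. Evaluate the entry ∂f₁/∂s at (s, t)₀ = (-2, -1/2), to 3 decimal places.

-19.000

∂f₁/∂s = 2·s·t + 10·s - 1.
At (-2, -1/2) this is -19.000.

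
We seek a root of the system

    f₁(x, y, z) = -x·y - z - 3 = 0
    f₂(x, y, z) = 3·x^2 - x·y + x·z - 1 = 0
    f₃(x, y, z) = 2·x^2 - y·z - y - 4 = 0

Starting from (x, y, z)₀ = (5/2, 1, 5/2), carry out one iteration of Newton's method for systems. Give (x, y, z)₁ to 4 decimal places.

At (5/2, 1, 5/2): F = (-8.0000, 21.5000, 5.0000).
Jacobian J = [[-y, -x, -1], [6·x - y + z, -x, x], [4·x, -z - 1, -y]].
At the point, J = [[-1.0000, -2.5000, -1.0000], [16.5000, -2.5000, 2.5000], [10.0000, -3.5000, -1.0000]] (det J = -82.2500).
Solving J·Δ = −F gives Δ = (-1.3647, -2.0122, -1.6049).
Then the next iterate is (x, y, z)₁ = (1.1353, -1.0122, 0.8951).

(1.1353, -1.0122, 0.8951)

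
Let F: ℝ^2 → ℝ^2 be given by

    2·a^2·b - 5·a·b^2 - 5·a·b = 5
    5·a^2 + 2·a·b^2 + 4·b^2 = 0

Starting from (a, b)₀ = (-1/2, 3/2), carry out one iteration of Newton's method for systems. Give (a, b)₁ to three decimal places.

(-0.699, 0.600)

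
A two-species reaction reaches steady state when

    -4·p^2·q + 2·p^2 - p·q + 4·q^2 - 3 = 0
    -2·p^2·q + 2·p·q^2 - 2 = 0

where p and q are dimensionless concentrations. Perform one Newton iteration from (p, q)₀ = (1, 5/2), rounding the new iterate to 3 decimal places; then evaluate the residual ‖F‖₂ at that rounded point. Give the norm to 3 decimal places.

At (1, 5/2): F = (11.500, 5.500).
Jacobian J = [[-8·p·q + 4·p - q, -4·p^2 - p + 8·q], [-4·p·q + 2·q^2, -2·p^2 + 4·p·q]].
At the point, J = [[-18.500, 15.000], [2.500, 8.000]] (det J = -185.500).
Solving J·Δ = −F gives Δ = (0.051, -0.704).
Then the next iterate is (p, q)₁ = (1.051, 1.796).
Re-evaluating at (1.051, 1.796): F = (2.28862, 0.81252), so ‖F‖₂ = 2.429.

2.429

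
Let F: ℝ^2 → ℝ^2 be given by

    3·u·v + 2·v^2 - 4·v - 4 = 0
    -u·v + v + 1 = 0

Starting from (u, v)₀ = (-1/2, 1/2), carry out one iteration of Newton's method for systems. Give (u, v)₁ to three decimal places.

(6.000, 1.500)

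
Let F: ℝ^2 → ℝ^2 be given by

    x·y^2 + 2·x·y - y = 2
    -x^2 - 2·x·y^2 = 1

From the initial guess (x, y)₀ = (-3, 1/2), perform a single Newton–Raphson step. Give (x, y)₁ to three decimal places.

(-1.040, 0.120)

At (-3, 1/2): F = (-6.250, -8.500).
Jacobian J = [[y^2 + 2·y, 2·x·y + 2·x - 1], [-2·x - 2·y^2, -4·x·y]].
At the point, J = [[1.250, -10.000], [5.500, 6.000]] (det J = 62.500).
Solving J·Δ = −F gives Δ = (1.960, -0.380).
Then the next iterate is (x, y)₁ = (-1.040, 0.120).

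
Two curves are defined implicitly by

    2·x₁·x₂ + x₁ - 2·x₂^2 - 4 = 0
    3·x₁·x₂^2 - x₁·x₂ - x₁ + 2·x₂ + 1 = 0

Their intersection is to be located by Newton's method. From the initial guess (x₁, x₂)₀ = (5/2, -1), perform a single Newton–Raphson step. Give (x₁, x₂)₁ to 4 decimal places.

At (5/2, -1): F = (-8.5000, 6.5000).
Jacobian J = [[2·x₂ + 1, 2·x₁ - 4·x₂], [3·x₂^2 - x₂ - 1, 6·x₁·x₂ - x₁ + 2]].
At the point, J = [[-1.0000, 9.0000], [3.0000, -15.5000]] (det J = -11.5000).
Solving J·Δ = −F gives Δ = (6.3696, 1.6522).
Then the next iterate is (x₁, x₂)₁ = (8.8696, 0.6522).

(8.8696, 0.6522)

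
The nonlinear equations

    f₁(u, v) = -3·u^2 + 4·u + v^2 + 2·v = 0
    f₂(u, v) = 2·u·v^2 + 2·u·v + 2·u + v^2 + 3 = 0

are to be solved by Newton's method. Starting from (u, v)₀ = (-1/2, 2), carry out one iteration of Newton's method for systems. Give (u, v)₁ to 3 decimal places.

(-0.558, 1.192)

At (-1/2, 2): F = (5.250, 0.000).
Jacobian J = [[-6·u + 4, 2·v + 2], [2·v^2 + 2·v + 2, 4·u·v + 2·u + 2·v]].
At the point, J = [[7.000, 6.000], [14.000, -1.000]] (det J = -91.000).
Solving J·Δ = −F gives Δ = (-0.058, -0.808).
Then the next iterate is (u, v)₁ = (-0.558, 1.192).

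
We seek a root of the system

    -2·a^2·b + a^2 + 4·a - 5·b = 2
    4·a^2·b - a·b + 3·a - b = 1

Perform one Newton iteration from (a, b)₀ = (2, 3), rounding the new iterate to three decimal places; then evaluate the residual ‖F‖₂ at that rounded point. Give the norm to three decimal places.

14.394

At (2, 3): F = (-29.000, 44.000).
Jacobian J = [[-4·a·b + 2·a + 4, -2·a^2 - 5], [8·a·b - b + 3, 4·a^2 - a - 1]].
At the point, J = [[-16.000, -13.000], [48.000, 13.000]] (det J = 416.000).
Solving J·Δ = −F gives Δ = (-0.469, -1.654).
Then the next iterate is (a, b)₁ = (1.531, 1.346).
Re-evaluating at (1.531, 1.346): F = (-6.57198, 12.80616), so ‖F‖₂ = 14.394.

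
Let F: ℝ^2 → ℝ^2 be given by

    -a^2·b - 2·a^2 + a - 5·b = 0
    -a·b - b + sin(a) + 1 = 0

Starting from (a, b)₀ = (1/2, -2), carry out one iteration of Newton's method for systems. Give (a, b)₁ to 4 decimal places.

(-0.0708, -0.1087)

At (1/2, -2): F = (10.5000, 4.479426).
Jacobian J = [[-2·a·b - 4·a + 1, -a^2 - 5], [-b + cos(a), -a - 1]].
At the point, J = [[1.0000, -5.2500], [2.877583, -1.5000]] (det J = 13.607308).
Solving J·Δ = −F gives Δ = (-0.5708, 1.8913).
Then the next iterate is (a, b)₁ = (-0.0708, -0.1087).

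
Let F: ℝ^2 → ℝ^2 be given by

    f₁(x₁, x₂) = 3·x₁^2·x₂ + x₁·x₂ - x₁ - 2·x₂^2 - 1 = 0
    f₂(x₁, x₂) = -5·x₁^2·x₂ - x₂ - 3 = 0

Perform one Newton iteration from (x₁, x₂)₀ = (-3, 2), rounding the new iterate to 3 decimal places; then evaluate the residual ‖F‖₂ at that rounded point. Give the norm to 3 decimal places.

27.476

At (-3, 2): F = (42.000, -95.000).
Jacobian J = [[6·x₁·x₂ + x₂ - 1, 3·x₁^2 + x₁ - 4·x₂], [-10·x₁·x₂, -5·x₁^2 - 1]].
At the point, J = [[-35.000, 16.000], [60.000, -46.000]] (det J = 650.000).
Solving J·Δ = −F gives Δ = (0.634, -1.238).
Then the next iterate is (x₁, x₂)₁ = (-2.366, 0.762).
Re-evaluating at (-2.366, 0.762): F = (11.19875, -25.09021), so ‖F‖₂ = 27.476.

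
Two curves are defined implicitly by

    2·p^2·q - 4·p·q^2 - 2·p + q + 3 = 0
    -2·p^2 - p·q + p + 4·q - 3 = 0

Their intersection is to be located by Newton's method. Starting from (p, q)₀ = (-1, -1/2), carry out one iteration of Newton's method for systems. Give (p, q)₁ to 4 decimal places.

(-29.0000, 32.0000)

At (-1, -1/2): F = (4.5000, -8.5000).
Jacobian J = [[4·p·q - 4·q^2 - 2, 2·p^2 - 8·p·q + 1], [-4·p - q + 1, -p + 4]].
At the point, J = [[-1.0000, -1.0000], [5.5000, 5.0000]] (det J = 0.5000).
Solving J·Δ = −F gives Δ = (-28.0000, 32.5000).
Then the next iterate is (p, q)₁ = (-29.0000, 32.0000).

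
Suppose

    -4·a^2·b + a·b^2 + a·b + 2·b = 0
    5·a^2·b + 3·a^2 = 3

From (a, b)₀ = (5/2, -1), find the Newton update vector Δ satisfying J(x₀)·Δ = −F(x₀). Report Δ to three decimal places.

At (5/2, -1): F = (23.000, -15.500).
Jacobian J = [[-8·a·b + b^2 + b, -4·a^2 + 2·a·b + a + 2], [10·a·b + 6·a, 5·a^2]].
At the point, J = [[20.000, -25.500], [-10.000, 31.250]] (det J = 370.000).
Solving J·Δ = −F gives Δ = (-0.874, 0.216).

(-0.874, 0.216)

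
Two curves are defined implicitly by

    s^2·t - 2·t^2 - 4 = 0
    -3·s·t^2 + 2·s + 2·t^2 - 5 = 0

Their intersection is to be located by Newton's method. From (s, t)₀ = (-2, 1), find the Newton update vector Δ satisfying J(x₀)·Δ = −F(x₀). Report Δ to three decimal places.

(-0.500, 0.031)

At (-2, 1): F = (-2.000, -1.000).
Jacobian J = [[2·s·t, s^2 - 4·t], [-3·t^2 + 2, -6·s·t + 4·t]].
At the point, J = [[-4.000, 0.000], [-1.000, 16.000]] (det J = -64.000).
Solving J·Δ = −F gives Δ = (-0.500, 0.031).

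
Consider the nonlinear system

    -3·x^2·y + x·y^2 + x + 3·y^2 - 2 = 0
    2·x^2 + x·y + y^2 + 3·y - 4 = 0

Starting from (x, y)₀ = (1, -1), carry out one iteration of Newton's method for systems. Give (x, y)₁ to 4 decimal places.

(1.8776, 0.1837)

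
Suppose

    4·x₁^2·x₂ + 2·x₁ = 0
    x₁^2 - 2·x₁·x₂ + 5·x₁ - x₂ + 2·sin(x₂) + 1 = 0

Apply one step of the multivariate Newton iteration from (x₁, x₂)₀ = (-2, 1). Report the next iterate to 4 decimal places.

(-0.6861, 1.3997)

At (-2, 1): F = (12.0000, -0.317058).
Jacobian J = [[8·x₁·x₂ + 2, 4·x₁^2], [2·x₁ - 2·x₂ + 5, -2·x₁ + 2·cos(x₂) - 1]].
At the point, J = [[-14.0000, 16.0000], [-1.0000, 4.080605]] (det J = -41.128465).
Solving J·Δ = −F gives Δ = (1.3139, 0.3997).
Then the next iterate is (x₁, x₂)₁ = (-0.6861, 1.3997).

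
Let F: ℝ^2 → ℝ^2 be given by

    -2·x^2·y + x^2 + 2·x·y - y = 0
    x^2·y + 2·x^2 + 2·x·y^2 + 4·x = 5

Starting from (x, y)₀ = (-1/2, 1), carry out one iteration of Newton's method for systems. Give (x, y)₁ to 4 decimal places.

(5.8056, 7.6667)

At (-1/2, 1): F = (-2.2500, -7.2500).
Jacobian J = [[-4·x·y + 2·x + 2·y, -2·x^2 + 2·x - 1], [2·x·y + 4·x + 2·y^2 + 4, x^2 + 4·x·y]].
At the point, J = [[3.0000, -2.5000], [3.0000, -1.7500]] (det J = 2.2500).
Solving J·Δ = −F gives Δ = (6.3056, 6.6667).
Then the next iterate is (x, y)₁ = (5.8056, 7.6667).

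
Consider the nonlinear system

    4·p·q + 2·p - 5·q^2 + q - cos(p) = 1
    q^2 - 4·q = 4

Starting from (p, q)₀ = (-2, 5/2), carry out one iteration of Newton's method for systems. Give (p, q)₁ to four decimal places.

(25.1700, 10.2500)

At (-2, 5/2): F = (-53.333853, -7.7500).
Jacobian J = [[4·q + sin(p) + 2, 4·p - 10·q + 1], [0, 2·q - 4]].
At the point, J = [[11.090703, -32.0000], [0.0000, 1.0000]] (det J = 11.090703).
Solving J·Δ = −F gives Δ = (27.1700, 7.7500).
Then the next iterate is (p, q)₁ = (25.1700, 10.2500).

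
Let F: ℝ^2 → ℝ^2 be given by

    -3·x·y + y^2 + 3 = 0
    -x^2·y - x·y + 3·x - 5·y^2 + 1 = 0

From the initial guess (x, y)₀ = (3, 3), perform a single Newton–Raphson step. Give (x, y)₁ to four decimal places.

(1.7130, 1.8611)

At (3, 3): F = (-15.0000, -71.0000).
Jacobian J = [[-3·y, -3·x + 2·y], [-2·x·y - y + 3, -x^2 - x - 10·y]].
At the point, J = [[-9.0000, -3.0000], [-18.0000, -42.0000]] (det J = 324.0000).
Solving J·Δ = −F gives Δ = (-1.2870, -1.1389).
Then the next iterate is (x, y)₁ = (1.7130, 1.8611).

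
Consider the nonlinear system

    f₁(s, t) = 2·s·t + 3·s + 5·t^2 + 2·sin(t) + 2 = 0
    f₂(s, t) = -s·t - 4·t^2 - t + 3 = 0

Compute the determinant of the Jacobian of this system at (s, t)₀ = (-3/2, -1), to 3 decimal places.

20.419

J = [[2·t + 3, 2·s + 10·t + 2·cos(t)], [-t, -s - 8·t - 1]].
At the point, J = [[1.000, -11.91940], [1.000, 8.500]].
det J = 20.419.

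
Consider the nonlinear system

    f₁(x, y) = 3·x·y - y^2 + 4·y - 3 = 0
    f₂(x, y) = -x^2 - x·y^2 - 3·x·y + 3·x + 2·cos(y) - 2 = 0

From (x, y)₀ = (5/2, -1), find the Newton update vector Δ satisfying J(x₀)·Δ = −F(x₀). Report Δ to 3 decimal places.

(24.192, 6.524)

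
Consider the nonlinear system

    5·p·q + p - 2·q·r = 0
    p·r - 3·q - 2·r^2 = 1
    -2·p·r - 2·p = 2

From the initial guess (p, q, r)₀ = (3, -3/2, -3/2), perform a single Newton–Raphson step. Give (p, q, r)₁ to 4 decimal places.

(-4.9167, -2.8333, -2.6528)

At (3, -3/2, -3/2): F = (-24.0000, -5.5000, 1.0000).
Jacobian J = [[5·q + 1, 5·p - 2·r, -2·q], [r, -3, p - 4·r], [-2·r - 2, 0, -2·p]].
At the point, J = [[-6.5000, 18.0000, 3.0000], [-1.5000, -3.0000, 9.0000], [1.0000, 0.0000, -6.0000]] (det J = -108.0000).
Solving J·Δ = −F gives Δ = (-7.9167, -1.3333, -1.1528).
Then the next iterate is (p, q, r)₁ = (-4.9167, -2.8333, -2.6528).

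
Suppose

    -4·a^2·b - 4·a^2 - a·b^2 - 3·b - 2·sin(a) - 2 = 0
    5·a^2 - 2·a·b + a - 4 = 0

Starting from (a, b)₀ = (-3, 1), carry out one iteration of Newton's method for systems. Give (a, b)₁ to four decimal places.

(-1.6152, 0.8215)

At (-3, 1): F = (-73.717760, 44.0000).
Jacobian J = [[-8·a·b - 8·a - b^2 - 2·cos(a), -4·a^2 - 2·a·b - 3], [10·a - 2·b + 1, -2·a]].
At the point, J = [[48.979985, -33.0000], [-31.0000, 6.0000]] (det J = -729.120090).
Solving J·Δ = −F gives Δ = (1.3848, -0.1785).
Then the next iterate is (a, b)₁ = (-1.6152, 0.8215).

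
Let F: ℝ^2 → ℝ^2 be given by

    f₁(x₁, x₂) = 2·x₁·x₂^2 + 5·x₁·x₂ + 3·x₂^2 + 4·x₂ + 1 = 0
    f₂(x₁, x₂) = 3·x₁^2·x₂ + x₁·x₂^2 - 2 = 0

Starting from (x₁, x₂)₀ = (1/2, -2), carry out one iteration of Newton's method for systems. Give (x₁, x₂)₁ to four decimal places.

(-0.6667, -1.3333)

At (1/2, -2): F = (4.0000, -1.5000).
Jacobian J = [[2·x₂^2 + 5·x₂, 4·x₁·x₂ + 5·x₁ + 6·x₂ + 4], [6·x₁·x₂ + x₂^2, 3·x₁^2 + 2·x₁·x₂]].
At the point, J = [[-2.0000, -9.5000], [-2.0000, -1.2500]] (det J = -16.5000).
Solving J·Δ = −F gives Δ = (-1.1667, 0.6667).
Then the next iterate is (x₁, x₂)₁ = (-0.6667, -1.3333).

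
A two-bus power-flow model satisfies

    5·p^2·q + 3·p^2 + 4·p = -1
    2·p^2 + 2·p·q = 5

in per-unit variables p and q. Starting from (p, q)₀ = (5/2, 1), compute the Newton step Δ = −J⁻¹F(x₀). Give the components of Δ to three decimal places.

(-0.552, -1.174)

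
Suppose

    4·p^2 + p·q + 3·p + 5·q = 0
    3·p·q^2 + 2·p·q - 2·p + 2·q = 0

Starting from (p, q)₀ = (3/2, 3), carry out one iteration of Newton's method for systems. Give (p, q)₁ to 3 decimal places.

(-0.409, 3.208)

At (3/2, 3): F = (33.000, 52.500).
Jacobian J = [[8·p + q + 3, p + 5], [3·q^2 + 2·q - 2, 6·p·q + 2·p + 2]].
At the point, J = [[18.000, 6.500], [31.000, 32.000]] (det J = 374.500).
Solving J·Δ = −F gives Δ = (-1.909, 0.208).
Then the next iterate is (p, q)₁ = (-0.409, 3.208).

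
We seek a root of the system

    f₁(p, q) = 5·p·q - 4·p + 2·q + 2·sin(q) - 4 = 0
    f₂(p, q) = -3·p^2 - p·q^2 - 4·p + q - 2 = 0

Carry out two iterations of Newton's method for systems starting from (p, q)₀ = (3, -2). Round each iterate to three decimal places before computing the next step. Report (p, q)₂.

(0.681, 0.675)

At (3, -2): F = (-51.81859, -55.000).
Jacobian J = [[5·q - 4, 5·p + 2·cos(q) + 2], [-6·p - q^2 - 4, -2·p·q + 1]].
At the point, J = [[-14.000, 16.16771], [-26.000, 13.000]] (det J = 238.36036).
Solving J·Δ = −F gives Δ = (-0.904, 2.422).
Then the next iterate is (p, q)₁ = (2.096, 0.422).
Round to (2.096, 0.422) and repeat: F = (-6.29827, -23.51491), J = [[-1.890, 14.30454], [-16.75408, -0.76902]].
Δ = (-1.415, 0.253), so (p, q)₂ = (0.681, 0.675).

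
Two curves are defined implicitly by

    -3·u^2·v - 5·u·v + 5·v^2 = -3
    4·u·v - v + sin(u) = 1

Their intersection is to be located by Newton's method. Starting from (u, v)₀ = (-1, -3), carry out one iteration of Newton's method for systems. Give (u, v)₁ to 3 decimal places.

At (-1, -3): F = (42.000, 13.15853).
Jacobian J = [[-6·u·v - 5·v, -3·u^2 - 5·u + 10·v], [4·v + cos(u), 4·u - 1]].
At the point, J = [[-3.000, -28.000], [-11.45970, -5.000]] (det J = -305.87154).
Solving J·Δ = −F gives Δ = (0.518, 1.445).
Then the next iterate is (u, v)₁ = (-0.482, -1.555).

(-0.482, -1.555)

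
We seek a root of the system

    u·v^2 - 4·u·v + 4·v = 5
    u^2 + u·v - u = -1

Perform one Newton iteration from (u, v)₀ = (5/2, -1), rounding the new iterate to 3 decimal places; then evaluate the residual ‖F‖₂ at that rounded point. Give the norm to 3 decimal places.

At (5/2, -1): F = (3.500, 2.250).
Jacobian J = [[v^2 - 4·v, 2·u·v - 4·u + 4], [2·u + v - 1, u]].
At the point, J = [[5.000, -11.000], [3.000, 2.500]] (det J = 45.500).
Solving J·Δ = −F gives Δ = (-0.736, -0.016).
Then the next iterate is (u, v)₁ = (1.764, -1.016).
Re-evaluating at (1.764, -1.016): F = (-0.07420, 0.55547), so ‖F‖₂ = 0.560.

0.560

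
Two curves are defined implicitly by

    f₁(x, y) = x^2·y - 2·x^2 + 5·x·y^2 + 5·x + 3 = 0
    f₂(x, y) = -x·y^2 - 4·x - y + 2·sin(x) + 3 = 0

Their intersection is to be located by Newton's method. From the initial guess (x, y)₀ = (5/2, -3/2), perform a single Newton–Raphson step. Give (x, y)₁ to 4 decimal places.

(1.8338, -0.7774)

At (5/2, -3/2): F = (21.7500, -9.928056).
Jacobian J = [[2·x·y - 4·x + 5·y^2 + 5, x^2 + 10·x·y], [-y^2 + 2·cos(x) - 4, -2·x·y - 1]].
At the point, J = [[-1.2500, -31.2500], [-7.852287, 6.5000]] (det J = -253.508976).
Solving J·Δ = −F gives Δ = (-0.6662, 0.7226).
Then the next iterate is (x, y)₁ = (1.8338, -0.7774).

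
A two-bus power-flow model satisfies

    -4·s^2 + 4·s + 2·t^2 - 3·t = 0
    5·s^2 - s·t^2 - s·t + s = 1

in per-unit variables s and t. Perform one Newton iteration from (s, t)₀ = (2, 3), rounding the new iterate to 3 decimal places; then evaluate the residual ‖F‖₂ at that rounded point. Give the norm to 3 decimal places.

At (2, 3): F = (1.000, -3.000).
Jacobian J = [[-8·s + 4, 4·t - 3], [10·s - t^2 - t + 1, -2·s·t - s]].
At the point, J = [[-12.000, 9.000], [9.000, -14.000]] (det J = 87.000).
Solving J·Δ = −F gives Δ = (-0.149, -0.310).
Then the next iterate is (s, t)₁ = (1.851, 2.690).
Re-evaluating at (1.851, 2.690): F = (0.10140, -0.39121), so ‖F‖₂ = 0.404.

0.404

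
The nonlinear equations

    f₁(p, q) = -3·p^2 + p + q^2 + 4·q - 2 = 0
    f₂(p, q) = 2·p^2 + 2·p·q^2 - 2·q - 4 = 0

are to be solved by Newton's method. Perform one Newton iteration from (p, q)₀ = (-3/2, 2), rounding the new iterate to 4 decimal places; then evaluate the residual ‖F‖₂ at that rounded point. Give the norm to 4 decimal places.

6.1538

At (-3/2, 2): F = (1.7500, -15.5000).
Jacobian J = [[-6·p + 1, 2·q + 4], [4·p + 2·q^2, 4·p·q - 2]].
At the point, J = [[10.0000, 8.0000], [2.0000, -14.0000]] (det J = -156.0000).
Solving J·Δ = −F gives Δ = (0.6378, -1.0160).
Then the next iterate is (p, q)₁ = (-0.8622, 0.9840).
Re-evaluating at (-0.8622, 0.9840): F = (-0.188111, -6.150883), so ‖F‖₂ = 6.1538.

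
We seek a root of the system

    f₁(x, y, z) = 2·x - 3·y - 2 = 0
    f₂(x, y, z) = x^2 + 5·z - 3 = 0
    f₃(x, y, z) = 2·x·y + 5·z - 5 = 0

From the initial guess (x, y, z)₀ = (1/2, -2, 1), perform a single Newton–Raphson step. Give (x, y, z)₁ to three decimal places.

At (1/2, -2, 1): F = (5.000, 2.250, -2.000).
Jacobian J = [[2, -3, 0], [2·x, 0, 5], [2·y, 2·x, 5]].
At the point, J = [[2.000, -3.000, 0.000], [1.000, 0.000, 5.000], [-4.000, 1.000, 5.000]] (det J = 65.000).
Solving J·Δ = −F gives Δ = (-0.596, 1.269, -0.331).
Then the next iterate is (x, y, z)₁ = (-0.096, -0.731, 0.669).

(-0.096, -0.731, 0.669)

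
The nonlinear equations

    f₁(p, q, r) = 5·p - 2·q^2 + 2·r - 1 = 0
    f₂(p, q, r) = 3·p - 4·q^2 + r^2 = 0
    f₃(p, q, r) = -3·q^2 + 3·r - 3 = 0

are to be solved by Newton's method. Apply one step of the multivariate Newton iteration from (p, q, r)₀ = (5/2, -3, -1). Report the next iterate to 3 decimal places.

(-0.200, -1.400, 0.400)

At (5/2, -3, -1): F = (-8.500, -27.500, -33.000).
Jacobian J = [[5, -4·q, 2], [3, -8·q, 2·r], [0, -6·q, 3]].
At the point, J = [[5.000, 12.000, 2.000], [3.000, 24.000, -2.000], [0.000, 18.000, 3.000]] (det J = 540.000).
Solving J·Δ = −F gives Δ = (-2.700, 1.600, 1.400).
Then the next iterate is (p, q, r)₁ = (-0.200, -1.400, 0.400).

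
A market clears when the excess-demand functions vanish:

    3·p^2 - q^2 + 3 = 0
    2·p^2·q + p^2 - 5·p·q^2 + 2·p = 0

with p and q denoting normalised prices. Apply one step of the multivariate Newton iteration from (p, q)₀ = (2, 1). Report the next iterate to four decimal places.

At (2, 1): F = (14.0000, 6.0000).
Jacobian J = [[6·p, -2·q], [4·p·q + 2·p - 5·q^2 + 2, 2·p^2 - 10·p·q]].
At the point, J = [[12.0000, -2.0000], [9.0000, -12.0000]] (det J = -126.0000).
Solving J·Δ = −F gives Δ = (-1.2381, -0.4286).
Then the next iterate is (p, q)₁ = (0.7619, 0.5714).

(0.7619, 0.5714)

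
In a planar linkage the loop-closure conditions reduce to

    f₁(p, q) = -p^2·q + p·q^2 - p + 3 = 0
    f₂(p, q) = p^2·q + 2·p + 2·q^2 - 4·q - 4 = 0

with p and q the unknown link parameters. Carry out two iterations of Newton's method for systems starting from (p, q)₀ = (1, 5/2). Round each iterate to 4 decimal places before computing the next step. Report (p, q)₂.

(1.7654, 0.8703)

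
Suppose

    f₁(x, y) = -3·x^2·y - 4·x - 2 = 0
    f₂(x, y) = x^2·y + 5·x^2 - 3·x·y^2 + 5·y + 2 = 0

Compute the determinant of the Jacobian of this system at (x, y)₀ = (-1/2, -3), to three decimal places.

27.000

J = [[-6·x·y - 4, -3·x^2], [2·x·y + 10·x - 3·y^2, x^2 - 6·x·y + 5]].
At the point, J = [[-13.000, -0.750], [-29.000, -3.750]].
det J = 27.000.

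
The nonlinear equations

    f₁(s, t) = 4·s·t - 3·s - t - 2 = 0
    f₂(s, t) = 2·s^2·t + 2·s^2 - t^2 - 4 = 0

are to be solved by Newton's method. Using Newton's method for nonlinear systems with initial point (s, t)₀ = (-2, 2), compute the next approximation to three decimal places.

At (-2, 2): F = (-14.000, 16.000).
Jacobian J = [[4·t - 3, 4·s - 1], [4·s·t + 4·s, 2·s^2 - 2·t]].
At the point, J = [[5.000, -9.000], [-24.000, 4.000]] (det J = -196.000).
Solving J·Δ = −F gives Δ = (0.449, -1.306).
Then the next iterate is (s, t)₁ = (-1.551, 0.694).

(-1.551, 0.694)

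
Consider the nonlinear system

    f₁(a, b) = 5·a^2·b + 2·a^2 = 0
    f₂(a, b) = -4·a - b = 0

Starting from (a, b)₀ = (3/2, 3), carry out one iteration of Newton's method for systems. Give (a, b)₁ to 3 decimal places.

(12.000, -48.000)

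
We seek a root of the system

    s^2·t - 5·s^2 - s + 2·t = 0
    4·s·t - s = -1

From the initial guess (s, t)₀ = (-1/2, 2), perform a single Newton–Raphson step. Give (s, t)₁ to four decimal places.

(-0.5949, 0.4177)

At (-1/2, 2): F = (3.7500, -2.5000).
Jacobian J = [[2·s·t - 10·s - 1, s^2 + 2], [4·t - 1, 4·s]].
At the point, J = [[2.0000, 2.2500], [7.0000, -2.0000]] (det J = -19.7500).
Solving J·Δ = −F gives Δ = (-0.0949, -1.5823).
Then the next iterate is (s, t)₁ = (-0.5949, 0.4177).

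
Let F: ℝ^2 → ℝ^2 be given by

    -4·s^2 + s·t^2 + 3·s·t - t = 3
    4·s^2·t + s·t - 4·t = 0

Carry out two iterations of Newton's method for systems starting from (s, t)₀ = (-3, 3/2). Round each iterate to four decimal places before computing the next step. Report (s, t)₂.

(0.9172, 2.6710)

At (-3, 3/2): F = (-60.7500, 43.5000).
Jacobian J = [[-8·s + t^2 + 3·t, 2·s·t + 3·s - 1], [8·s·t + t, 4·s^2 + s - 4]].
At the point, J = [[30.7500, -19.0000], [-34.5000, 29.0000]] (det J = 236.2500).
Solving J·Δ = −F gives Δ = (3.9587, 3.2095).
Then the next iterate is (s, t)₁ = (0.9587, 4.7095).
Round to (0.9587, 4.7095) and repeat: F = (23.422452, 2.991111), J = [[28.638290, 10.906095], [40.829481, 0.635123]].
Δ = (-0.0415, -2.0385), so (s, t)₂ = (0.9172, 2.6710).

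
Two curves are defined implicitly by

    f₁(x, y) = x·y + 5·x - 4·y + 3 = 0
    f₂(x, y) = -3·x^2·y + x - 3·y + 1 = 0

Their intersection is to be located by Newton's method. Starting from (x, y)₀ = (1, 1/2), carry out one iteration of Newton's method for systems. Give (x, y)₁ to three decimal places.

(-0.077, 0.692)

At (1, 1/2): F = (6.500, -1.000).
Jacobian J = [[y + 5, x - 4], [-6·x·y + 1, -3·x^2 - 3]].
At the point, J = [[5.500, -3.000], [-2.000, -6.000]] (det J = -39.000).
Solving J·Δ = −F gives Δ = (-1.077, 0.192).
Then the next iterate is (x, y)₁ = (-0.077, 0.692).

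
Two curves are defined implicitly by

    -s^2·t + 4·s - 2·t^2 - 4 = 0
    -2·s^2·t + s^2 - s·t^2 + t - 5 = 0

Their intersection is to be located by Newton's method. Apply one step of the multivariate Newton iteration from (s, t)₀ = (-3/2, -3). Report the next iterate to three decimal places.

(-1.665, -0.905)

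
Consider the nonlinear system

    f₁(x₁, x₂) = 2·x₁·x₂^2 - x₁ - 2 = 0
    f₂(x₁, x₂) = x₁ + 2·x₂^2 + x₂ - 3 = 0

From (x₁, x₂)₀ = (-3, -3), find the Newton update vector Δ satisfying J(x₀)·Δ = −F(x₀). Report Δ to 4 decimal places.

(1.1614, 0.9238)

At (-3, -3): F = (-53.0000, 9.0000).
Jacobian J = [[2·x₂^2 - 1, 4·x₁·x₂], [1, 4·x₂ + 1]].
At the point, J = [[17.0000, 36.0000], [1.0000, -11.0000]] (det J = -223.0000).
Solving J·Δ = −F gives Δ = (1.1614, 0.9238).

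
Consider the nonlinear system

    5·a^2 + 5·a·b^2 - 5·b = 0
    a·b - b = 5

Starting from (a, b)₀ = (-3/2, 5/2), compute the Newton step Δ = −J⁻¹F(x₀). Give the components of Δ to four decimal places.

(5.4524, 0.9524)

At (-3/2, 5/2): F = (-48.1250, -11.2500).
Jacobian J = [[10·a + 5·b^2, 10·a·b - 5], [b, a - 1]].
At the point, J = [[16.2500, -42.5000], [2.5000, -2.5000]] (det J = 65.6250).
Solving J·Δ = −F gives Δ = (5.4524, 0.9524).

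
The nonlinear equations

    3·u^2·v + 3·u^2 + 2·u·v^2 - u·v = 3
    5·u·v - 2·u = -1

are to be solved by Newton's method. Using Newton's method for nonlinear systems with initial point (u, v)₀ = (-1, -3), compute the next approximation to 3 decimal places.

At (-1, -3): F = (-30.000, 18.000).
Jacobian J = [[6·u·v + 6·u + 2·v^2 - v, 3·u^2 + 4·u·v - u], [5·v - 2, 5·u]].
At the point, J = [[33.000, 16.000], [-17.000, -5.000]] (det J = 107.000).
Solving J·Δ = −F gives Δ = (1.290, -0.785).
Then the next iterate is (u, v)₁ = (0.290, -3.785).

(0.290, -3.785)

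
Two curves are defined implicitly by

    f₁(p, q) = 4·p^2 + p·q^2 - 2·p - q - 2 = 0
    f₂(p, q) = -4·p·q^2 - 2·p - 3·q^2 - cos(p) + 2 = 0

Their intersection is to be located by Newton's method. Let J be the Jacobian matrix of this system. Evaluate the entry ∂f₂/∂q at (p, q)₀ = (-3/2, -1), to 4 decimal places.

-6.0000

∂f₂/∂q = -8·p·q - 6·q.
At (-3/2, -1) this is -6.0000.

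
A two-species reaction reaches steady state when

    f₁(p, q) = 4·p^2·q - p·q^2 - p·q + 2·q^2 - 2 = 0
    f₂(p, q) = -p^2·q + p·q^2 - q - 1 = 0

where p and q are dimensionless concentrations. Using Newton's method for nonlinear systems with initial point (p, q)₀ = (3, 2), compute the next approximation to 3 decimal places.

At (3, 2): F = (60.000, -9.000).
Jacobian J = [[8·p·q - q^2 - q, 4·p^2 - 2·p·q - p + 4·q], [-2·p·q + q^2, -p^2 + 2·p·q - 1]].
At the point, J = [[42.000, 29.000], [-8.000, 2.000]] (det J = 316.000).
Solving J·Δ = −F gives Δ = (-1.206, -0.323).
Then the next iterate is (p, q)₁ = (1.794, 1.677).

(1.794, 1.677)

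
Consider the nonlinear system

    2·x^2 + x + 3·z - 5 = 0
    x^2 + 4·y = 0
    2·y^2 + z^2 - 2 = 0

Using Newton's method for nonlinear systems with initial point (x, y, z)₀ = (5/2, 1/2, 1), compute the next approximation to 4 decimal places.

(1.1483, 0.1271, 1.6229)

At (5/2, 1/2, 1): F = (13.0000, 8.2500, -0.5000).
Jacobian J = [[4·x + 1, 0, 3], [2·x, 4, 0], [0, 4·y, 2·z]].
At the point, J = [[11.0000, 0.0000, 3.0000], [5.0000, 4.0000, 0.0000], [0.0000, 2.0000, 2.0000]] (det J = 118.0000).
Solving J·Δ = −F gives Δ = (-1.3517, -0.3729, 0.6229).
Then the next iterate is (x, y, z)₁ = (1.1483, 0.1271, 1.6229).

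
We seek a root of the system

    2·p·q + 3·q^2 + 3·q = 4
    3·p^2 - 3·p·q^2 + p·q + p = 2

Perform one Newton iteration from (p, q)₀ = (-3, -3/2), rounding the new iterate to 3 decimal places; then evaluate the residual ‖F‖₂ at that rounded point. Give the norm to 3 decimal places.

11.234

At (-3, -3/2): F = (7.250, 46.750).
Jacobian J = [[2·q, 2·p + 6·q + 3], [6·p - 3·q^2 + q + 1, -6·p·q + p]].
At the point, J = [[-3.000, -12.000], [-25.250, -30.000]] (det J = -213.000).
Solving J·Δ = −F gives Δ = (1.613, 0.201).
Then the next iterate is (p, q)₁ = (-1.387, -1.299).
Re-evaluating at (-1.387, -1.299): F = (0.76863, 11.20730), so ‖F‖₂ = 11.234.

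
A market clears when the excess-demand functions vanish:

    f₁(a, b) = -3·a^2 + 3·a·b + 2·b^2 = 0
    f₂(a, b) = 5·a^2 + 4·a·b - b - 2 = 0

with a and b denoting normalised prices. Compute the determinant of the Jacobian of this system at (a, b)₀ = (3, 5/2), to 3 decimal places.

-875.500

J = [[-6·a + 3·b, 3·a + 4·b], [10·a + 4·b, 4·a - 1]].
At the point, J = [[-10.500, 19.000], [40.000, 11.000]].
det J = -875.500.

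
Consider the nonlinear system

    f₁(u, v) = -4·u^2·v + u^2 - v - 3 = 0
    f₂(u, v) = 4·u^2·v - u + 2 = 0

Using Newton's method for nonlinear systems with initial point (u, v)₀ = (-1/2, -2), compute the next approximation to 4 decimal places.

(-0.9500, 0.6500)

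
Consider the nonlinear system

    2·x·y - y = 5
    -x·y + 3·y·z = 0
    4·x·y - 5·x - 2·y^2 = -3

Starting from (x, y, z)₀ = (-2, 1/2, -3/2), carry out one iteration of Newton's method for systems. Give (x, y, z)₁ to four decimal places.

(2.7000, -0.0600, -0.0333)

At (-2, 1/2, -3/2): F = (-7.5000, -1.2500, 8.5000).
Jacobian J = [[2·y, 2·x - 1, 0], [-y, -x + 3·z, 3·y], [4·y - 5, 4·x - 4·y, 0]].
At the point, J = [[1.0000, -5.0000, 0.0000], [-0.5000, -2.5000, 1.5000], [-3.0000, -10.0000, 0.0000]] (det J = 37.5000).
Solving J·Δ = −F gives Δ = (4.7000, -0.5600, 1.4667).
Then the next iterate is (x, y, z)₁ = (2.7000, -0.0600, -0.0333).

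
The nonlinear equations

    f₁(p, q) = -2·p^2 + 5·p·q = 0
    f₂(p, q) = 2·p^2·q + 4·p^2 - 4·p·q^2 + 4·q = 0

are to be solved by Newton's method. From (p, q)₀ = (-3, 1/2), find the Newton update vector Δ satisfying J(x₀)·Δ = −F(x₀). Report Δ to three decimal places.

(4.179, 2.339)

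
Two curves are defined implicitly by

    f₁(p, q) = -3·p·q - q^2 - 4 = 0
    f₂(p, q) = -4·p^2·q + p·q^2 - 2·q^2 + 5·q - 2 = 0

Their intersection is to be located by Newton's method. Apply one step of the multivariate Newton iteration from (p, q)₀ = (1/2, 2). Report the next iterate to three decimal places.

At (1/2, 2): F = (-11.000, 0.000).
Jacobian J = [[-3·q, -3·p - 2·q], [-8·p·q + q^2, -4·p^2 + 2·p·q - 4·q + 5]].
At the point, J = [[-6.000, -5.500], [-4.000, -2.000]] (det J = -10.000).
Solving J·Δ = −F gives Δ = (2.200, -4.400).
Then the next iterate is (p, q)₁ = (2.700, -2.400).

(2.700, -2.400)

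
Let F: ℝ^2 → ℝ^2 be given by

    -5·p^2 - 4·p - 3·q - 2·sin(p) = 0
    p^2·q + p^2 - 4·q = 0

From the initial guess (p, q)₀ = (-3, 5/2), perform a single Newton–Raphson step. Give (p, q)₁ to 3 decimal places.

(-1.224, 5.660)

At (-3, 5/2): F = (-40.21776, 21.500).
Jacobian J = [[-10·p - 2·cos(p) - 4, -3], [2·p·q + 2·p, p^2 - 4]].
At the point, J = [[27.97998, -3.000], [-21.000, 5.000]] (det J = 76.89992).
Solving J·Δ = −F gives Δ = (1.776, 3.160).
Then the next iterate is (p, q)₁ = (-1.224, 5.660).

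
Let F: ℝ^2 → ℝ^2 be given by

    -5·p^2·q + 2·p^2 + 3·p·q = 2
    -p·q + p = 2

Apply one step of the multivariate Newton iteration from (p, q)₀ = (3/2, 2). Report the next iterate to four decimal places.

(1.8519, -0.5679)

At (3/2, 2): F = (-11.0000, -3.5000).
Jacobian J = [[-10·p·q + 4·p + 3·q, -5·p^2 + 3·p], [-q + 1, -p]].
At the point, J = [[-18.0000, -6.7500], [-1.0000, -1.5000]] (det J = 20.2500).
Solving J·Δ = −F gives Δ = (0.3519, -2.5679).
Then the next iterate is (p, q)₁ = (1.8519, -0.5679).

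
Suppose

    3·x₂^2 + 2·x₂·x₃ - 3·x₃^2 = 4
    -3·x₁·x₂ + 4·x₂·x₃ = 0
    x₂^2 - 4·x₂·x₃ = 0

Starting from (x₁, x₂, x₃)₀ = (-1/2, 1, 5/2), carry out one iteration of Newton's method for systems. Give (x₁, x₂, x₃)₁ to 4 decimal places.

At (-1/2, 1, 5/2): F = (-14.7500, 11.5000, -9.0000).
Jacobian J = [[0, 6·x₂ + 2·x₃, 2·x₂ - 6·x₃], [-3·x₂, -3·x₁ + 4·x₃, 4·x₂], [0, 2·x₂ - 4·x₃, -4·x₂]].
At the point, J = [[0.0000, 11.0000, -13.0000], [-3.0000, 11.5000, 4.0000], [0.0000, -8.0000, -4.0000]] (det J = -444.0000).
Solving J·Δ = −F gives Δ = (0.3761, -0.3919, -1.4662).
Then the next iterate is (x₁, x₂, x₃)₁ = (-0.1239, 0.6081, 1.0338).

(-0.1239, 0.6081, 1.0338)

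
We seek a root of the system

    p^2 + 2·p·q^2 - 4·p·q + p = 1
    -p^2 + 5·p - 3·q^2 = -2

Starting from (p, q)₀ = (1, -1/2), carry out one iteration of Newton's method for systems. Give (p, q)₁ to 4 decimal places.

At (1, -1/2): F = (3.5000, 5.2500).
Jacobian J = [[2·p + 2·q^2 - 4·q + 1, 4·p·q - 4·p], [-2·p + 5, -6·q]].
At the point, J = [[5.5000, -6.0000], [3.0000, 3.0000]] (det J = 34.5000).
Solving J·Δ = −F gives Δ = (-1.2174, -0.5326).
Then the next iterate is (p, q)₁ = (-0.2174, -1.0326).

(-0.2174, -1.0326)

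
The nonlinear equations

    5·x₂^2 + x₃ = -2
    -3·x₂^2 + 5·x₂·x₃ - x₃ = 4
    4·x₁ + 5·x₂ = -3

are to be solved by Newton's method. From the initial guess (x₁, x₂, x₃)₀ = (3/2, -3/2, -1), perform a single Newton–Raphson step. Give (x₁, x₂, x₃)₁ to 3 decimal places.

(0.094, -0.675, -0.877)

At (3/2, -3/2, -1): F = (12.250, -2.250, 1.500).
Jacobian J = [[0, 10·x₂, 1], [0, -6·x₂ + 5·x₃, 5·x₂ - 1], [4, 5, 0]].
At the point, J = [[0.000, -15.000, 1.000], [0.000, 4.000, -8.500], [4.000, 5.000, 0.000]] (det J = 494.000).
Solving J·Δ = −F gives Δ = (-1.406, 0.825, 0.123).
Then the next iterate is (x₁, x₂, x₃)₁ = (0.094, -0.675, -0.877).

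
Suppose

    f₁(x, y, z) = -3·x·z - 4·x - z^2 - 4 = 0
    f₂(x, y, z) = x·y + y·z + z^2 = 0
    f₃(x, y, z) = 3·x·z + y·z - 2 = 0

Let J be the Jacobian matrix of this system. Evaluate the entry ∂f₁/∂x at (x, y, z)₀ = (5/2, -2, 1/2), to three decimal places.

∂f₁/∂x = -3·z - 4.
At (5/2, -2, 1/2) this is -5.500.

-5.500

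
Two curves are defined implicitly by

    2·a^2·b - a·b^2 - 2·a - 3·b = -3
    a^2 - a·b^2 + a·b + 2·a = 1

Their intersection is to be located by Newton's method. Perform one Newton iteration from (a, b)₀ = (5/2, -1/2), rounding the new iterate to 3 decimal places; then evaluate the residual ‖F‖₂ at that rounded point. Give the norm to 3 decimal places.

At (5/2, -1/2): F = (-7.375, 8.375).
Jacobian J = [[4·a·b - b^2 - 2, 2·a^2 - 2·a·b - 3], [2·a - b^2 + b + 2, -2·a·b + a]].
At the point, J = [[-7.250, 12.000], [6.250, 5.000]] (det J = -111.250).
Solving J·Δ = −F gives Δ = (-1.235, -0.131).
Then the next iterate is (a, b)₁ = (1.265, -0.631).
Re-evaluating at (1.265, -0.631): F = (-0.16016, 1.82834), so ‖F‖₂ = 1.835.

1.835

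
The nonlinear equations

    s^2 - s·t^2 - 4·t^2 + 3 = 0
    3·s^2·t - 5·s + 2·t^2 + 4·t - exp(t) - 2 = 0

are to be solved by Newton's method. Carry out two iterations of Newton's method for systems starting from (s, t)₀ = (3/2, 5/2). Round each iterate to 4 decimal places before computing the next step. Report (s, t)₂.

At (3/2, 5/2): F = (-29.1250, 17.692506).
Jacobian J = [[2·s - t^2, -2·s·t - 8·t], [6·s·t - 5, 3·s^2 + 4·t - exp(t) + 4]].
At the point, J = [[-3.2500, -27.5000], [17.5000, 8.567506]] (det J = 453.405605).
Solving J·Δ = −F gives Δ = (-0.5227, -0.9973).
Then the next iterate is (s, t)₁ = (0.9773, 1.5027).
Round to (0.9773, 1.5027) and repeat: F = (-7.284162, 3.452464), J = [[-0.303507, -14.958777], [3.811532, 8.382340]].
Δ = (0.1728, -0.4905), so (s, t)₂ = (1.1501, 1.0122).

(1.1501, 1.0122)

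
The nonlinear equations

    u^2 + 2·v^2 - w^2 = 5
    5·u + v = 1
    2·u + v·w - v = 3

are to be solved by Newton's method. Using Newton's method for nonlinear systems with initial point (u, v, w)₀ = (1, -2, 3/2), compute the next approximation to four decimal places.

At (1, -2, 3/2): F = (1.7500, 2.0000, -2.0000).
Jacobian J = [[2·u, 4·v, -2·w], [5, 1, 0], [2, w - 1, v]].
At the point, J = [[2.0000, -8.0000, -3.0000], [5.0000, 1.0000, 0.0000], [2.0000, 0.5000, -2.0000]] (det J = -85.5000).
Solving J·Δ = −F gives Δ = (-0.5205, 0.6023, -1.3699).
Then the next iterate is (u, v, w)₁ = (0.4795, -1.3977, 0.1301).

(0.4795, -1.3977, 0.1301)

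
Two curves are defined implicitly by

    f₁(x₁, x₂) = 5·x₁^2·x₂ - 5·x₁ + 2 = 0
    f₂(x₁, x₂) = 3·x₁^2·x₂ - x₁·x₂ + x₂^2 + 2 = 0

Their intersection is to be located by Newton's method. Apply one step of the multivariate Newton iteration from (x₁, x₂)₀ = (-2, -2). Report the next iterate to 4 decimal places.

(-1.0588, -2.2471)

At (-2, -2): F = (-28.0000, -22.0000).
Jacobian J = [[10·x₁·x₂ - 5, 5·x₁^2], [6·x₁·x₂ - x₂, 3·x₁^2 - x₁ + 2·x₂]].
At the point, J = [[35.0000, 20.0000], [26.0000, 10.0000]] (det J = -170.0000).
Solving J·Δ = −F gives Δ = (0.9412, -0.2471).
Then the next iterate is (x₁, x₂)₁ = (-1.0588, -2.2471).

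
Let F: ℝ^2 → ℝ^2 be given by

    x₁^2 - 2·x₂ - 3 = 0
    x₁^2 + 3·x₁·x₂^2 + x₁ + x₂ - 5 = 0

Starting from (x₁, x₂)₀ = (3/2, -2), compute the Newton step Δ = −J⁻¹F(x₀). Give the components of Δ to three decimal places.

(-1.355, -0.408)

At (3/2, -2): F = (3.250, 14.750).
Jacobian J = [[2·x₁, -2], [2·x₁ + 3·x₂^2 + 1, 6·x₁·x₂ + 1]].
At the point, J = [[3.000, -2.000], [16.000, -17.000]] (det J = -19.000).
Solving J·Δ = −F gives Δ = (-1.355, -0.408).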